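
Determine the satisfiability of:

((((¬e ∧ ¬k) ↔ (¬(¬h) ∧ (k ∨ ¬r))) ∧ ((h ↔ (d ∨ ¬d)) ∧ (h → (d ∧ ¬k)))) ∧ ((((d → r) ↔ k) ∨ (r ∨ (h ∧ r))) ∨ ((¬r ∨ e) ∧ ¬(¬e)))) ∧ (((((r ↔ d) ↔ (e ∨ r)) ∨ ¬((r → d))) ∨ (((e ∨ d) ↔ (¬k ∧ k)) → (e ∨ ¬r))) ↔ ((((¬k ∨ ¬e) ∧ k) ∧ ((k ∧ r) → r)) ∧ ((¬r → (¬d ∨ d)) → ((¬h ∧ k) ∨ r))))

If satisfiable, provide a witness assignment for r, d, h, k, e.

UNSATISFIABLE

Case r = True: the formula simplifies to (((¬e ∧ ¬k) ↔ (¬(¬h) ∧ k)) ∧ ((h ↔ (d ∨ ¬d)) ∧ (h → (d ∧ ¬k)))) ∧ (((d ∨ ¬d) ∨ (((e ∨ d) ↔ (¬k ∧ k)) → e)) ↔ ((¬k ∨ ¬e) ∧ k)).
  d = True: simplifies to (((¬e ∧ ¬k) ↔ (¬(¬h) ∧ k)) ∧ (h ∧ (h → ¬k))) ∧ ((¬k ∨ ¬e) ∧ k).
    k = True: simplifies to (¬h ∧ (h ∧ ¬h)) ∧ ¬e.
      h = True: the conjunct ¬h is False.
      h = False: the conjunct h is False.
    k = False: the conjunct k is False.
  d = False: simplifies to (((¬e ∧ ¬k) ↔ (¬(¬h) ∧ k)) ∧ (h ∧ ¬h)) ∧ ((¬k ∨ ¬e) ∧ k).
    h = True: the conjunct ¬h is False.
    h = False: the conjunct h is False.
Case r = False: the formula simplifies to ((((¬e ∧ ¬k) ↔ ¬(¬h)) ∧ ((h ↔ (d ∨ ¬d)) ∧ (h → (d ∧ ¬k)))) ∧ ((¬d ↔ k) ∨ ¬(¬e))) ∧ (((¬k ∨ ¬e) ∧ k) ∧ ((¬d ∨ d) → (¬h ∧ k))).
  k = True: simplifies to ((¬h ∧ ((h ↔ (d ∨ ¬d)) ∧ ¬h)) ∧ (¬d ∨ ¬(¬e))) ∧ (¬e ∧ ((¬d ∨ d) → ¬h)).
    h = True: the conjunct ¬h is False.
    h = False: simplifies to (¬((d ∨ ¬d)) ∧ (¬d ∨ ¬(¬e))) ∧ ¬e.
      d = True: the conjunct ¬((d ∨ ¬d)) becomes ¬((True ∨ False)) = False.
      d = False: the conjunct ¬((d ∨ ¬d)) becomes ¬((False ∨ True)) = False.
  k = False: the conjunct k is False.
Both cases fail — unsatisfiable.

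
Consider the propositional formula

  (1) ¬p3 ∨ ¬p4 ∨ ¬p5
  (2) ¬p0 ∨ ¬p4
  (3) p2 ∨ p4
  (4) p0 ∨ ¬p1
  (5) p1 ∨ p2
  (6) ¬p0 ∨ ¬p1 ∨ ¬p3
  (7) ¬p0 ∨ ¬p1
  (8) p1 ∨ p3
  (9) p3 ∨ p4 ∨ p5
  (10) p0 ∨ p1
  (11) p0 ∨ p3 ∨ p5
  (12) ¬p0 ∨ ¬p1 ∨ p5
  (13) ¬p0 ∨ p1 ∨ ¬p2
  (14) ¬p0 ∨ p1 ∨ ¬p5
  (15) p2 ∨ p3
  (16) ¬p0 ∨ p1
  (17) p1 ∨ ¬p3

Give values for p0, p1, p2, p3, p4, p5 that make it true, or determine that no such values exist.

Case p1 = True:
  (p0 ∨ ¬p1) forces p0 = True.
  Clause (¬p0 ∨ ¬p1) is falsified — contradiction.
Case p1 = False:
  (p1 ∨ p2) forces p2 = True.
  (p1 ∨ p3) forces p3 = True.
  Clause (p1 ∨ ¬p3) is falsified — contradiction.
Both cases fail, so the formula is unsatisfiable.

Unsatisfiable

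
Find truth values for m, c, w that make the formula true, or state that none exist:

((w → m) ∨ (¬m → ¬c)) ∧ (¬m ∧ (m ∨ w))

m = False; c = False; w = True

  (w → m) ∨ (¬m → ¬c) = True
    w → m = False
    ¬m → ¬c = True
      ¬m = True
      ¬c = True
  ¬m ∧ (m ∨ w) = True
    ¬m = True
    m ∨ w = True
Both conjuncts True, so the formula holds.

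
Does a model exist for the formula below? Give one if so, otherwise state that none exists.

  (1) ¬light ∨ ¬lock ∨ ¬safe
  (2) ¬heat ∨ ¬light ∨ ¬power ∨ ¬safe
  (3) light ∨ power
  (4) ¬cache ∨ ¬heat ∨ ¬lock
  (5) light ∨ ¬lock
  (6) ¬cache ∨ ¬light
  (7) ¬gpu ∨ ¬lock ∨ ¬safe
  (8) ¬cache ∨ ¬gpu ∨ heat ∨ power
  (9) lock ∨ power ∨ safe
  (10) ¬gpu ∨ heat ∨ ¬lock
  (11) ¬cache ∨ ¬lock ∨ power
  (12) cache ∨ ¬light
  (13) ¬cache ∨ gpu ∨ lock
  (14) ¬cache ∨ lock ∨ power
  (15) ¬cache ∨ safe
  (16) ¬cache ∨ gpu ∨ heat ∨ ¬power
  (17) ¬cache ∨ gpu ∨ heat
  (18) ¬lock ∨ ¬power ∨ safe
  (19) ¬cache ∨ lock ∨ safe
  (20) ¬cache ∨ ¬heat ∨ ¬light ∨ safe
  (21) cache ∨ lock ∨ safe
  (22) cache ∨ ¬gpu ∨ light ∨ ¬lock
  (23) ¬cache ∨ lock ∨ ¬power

Try safe = False:
  (¬cache ∨ safe) forces cache = False.
  (cache ∨ ¬light) forces light = False.
  (light ∨ power) forces power = True.
  (light ∨ ¬lock) forces lock = False.
  clause (cache ∨ lock ∨ safe) is falsified — backtrack.
So safe = True.
Set gpu = False.
Try light = True:
  (¬light ∨ ¬lock ∨ ¬safe) forces lock = False.
  (¬cache ∨ ¬light) forces cache = False.
  clause (cache ∨ ¬light) is falsified — backtrack.
So light = False.
  then (light ∨ power) forces power = True.
  then (light ∨ ¬lock) forces lock = False.
  then (¬cache ∨ gpu ∨ lock) forces cache = False.
Set heat = False.
All clauses satisfied.

safe=T, gpu=F, light=F, lock=F, power=T, heat=F, cache=F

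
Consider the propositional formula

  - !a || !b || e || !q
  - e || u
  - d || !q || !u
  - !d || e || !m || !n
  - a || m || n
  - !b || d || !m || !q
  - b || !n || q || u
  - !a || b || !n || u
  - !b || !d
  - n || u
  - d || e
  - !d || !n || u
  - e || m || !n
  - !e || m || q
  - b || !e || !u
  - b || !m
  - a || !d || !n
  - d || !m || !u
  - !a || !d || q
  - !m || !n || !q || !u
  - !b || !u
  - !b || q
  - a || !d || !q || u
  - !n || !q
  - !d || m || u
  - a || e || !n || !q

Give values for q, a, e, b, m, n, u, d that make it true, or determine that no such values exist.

Set q = True.
  then (!n || !q) forces n = False.
  then (n || u) forces u = True.
  then (!b || !u) forces b = False.
  then (d || !q || !u) forces d = True.
  then (b || !e || !u) forces e = False.
  then (b || !m) forces m = False.
  then (a || m || n) forces a = True.
All clauses satisfied.

q = True, a = True, e = False, b = False, m = False, n = False, u = True, d = True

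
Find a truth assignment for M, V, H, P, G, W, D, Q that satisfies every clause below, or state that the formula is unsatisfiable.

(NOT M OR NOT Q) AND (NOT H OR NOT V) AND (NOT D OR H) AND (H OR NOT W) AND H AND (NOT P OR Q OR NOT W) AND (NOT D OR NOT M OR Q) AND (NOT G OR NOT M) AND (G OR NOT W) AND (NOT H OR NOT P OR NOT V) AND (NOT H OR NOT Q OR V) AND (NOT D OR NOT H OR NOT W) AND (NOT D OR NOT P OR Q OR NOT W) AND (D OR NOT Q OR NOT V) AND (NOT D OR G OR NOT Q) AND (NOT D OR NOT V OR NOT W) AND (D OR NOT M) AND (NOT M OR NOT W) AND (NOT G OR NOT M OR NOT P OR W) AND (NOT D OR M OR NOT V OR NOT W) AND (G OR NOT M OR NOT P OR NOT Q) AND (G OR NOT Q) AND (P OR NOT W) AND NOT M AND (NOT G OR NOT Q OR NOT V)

Unit clause (H) forces H = True.
Unit clause (NOT M) forces M = False.
In (NOT H OR NOT V) only NOT V is left, so V = False.
In (NOT H OR NOT Q OR V) only NOT Q is left, so Q = False.
Set P = True.
  then (NOT P OR Q OR NOT W) forces W = False.
Set G = True.
Set D = False.
All clauses satisfied.

M = False; V = False; H = True; P = True; G = True; W = False; D = False; Q = False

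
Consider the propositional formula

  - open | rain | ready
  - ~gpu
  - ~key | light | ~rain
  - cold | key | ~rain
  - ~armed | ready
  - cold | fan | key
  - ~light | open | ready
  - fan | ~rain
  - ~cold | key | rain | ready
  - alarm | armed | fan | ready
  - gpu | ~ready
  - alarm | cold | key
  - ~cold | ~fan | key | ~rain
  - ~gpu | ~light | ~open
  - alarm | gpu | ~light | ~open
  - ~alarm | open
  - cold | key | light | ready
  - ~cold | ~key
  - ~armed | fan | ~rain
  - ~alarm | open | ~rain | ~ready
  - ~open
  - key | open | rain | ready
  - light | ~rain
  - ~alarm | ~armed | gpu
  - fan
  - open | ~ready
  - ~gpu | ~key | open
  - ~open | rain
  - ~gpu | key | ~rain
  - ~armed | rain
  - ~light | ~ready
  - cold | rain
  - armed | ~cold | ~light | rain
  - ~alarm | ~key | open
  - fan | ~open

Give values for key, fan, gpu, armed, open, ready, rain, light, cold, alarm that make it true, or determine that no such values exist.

Unsatisfiable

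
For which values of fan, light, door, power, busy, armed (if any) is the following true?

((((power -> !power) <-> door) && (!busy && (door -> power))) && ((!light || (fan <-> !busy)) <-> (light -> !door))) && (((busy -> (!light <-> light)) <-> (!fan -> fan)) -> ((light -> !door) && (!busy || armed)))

fan = False; light = False; door = False; power = True; busy = False; armed = False

  (((power -> !power) <-> door) && (!busy && (door -> power))) && ((!light || (fan <-> !busy)) <-> (light -> !door)) = True
    ((power -> !power) <-> door) && (!busy && (door -> power)) = True
      (power -> !power) <-> door = True
        power -> !power = False
          !power = False
      !busy && (door -> power) = True
        !busy = True
        door -> power = True
    (!light || (fan <-> !busy)) <-> (light -> !door) = True
      !light || (fan <-> !busy) = True
        !light = True
        fan <-> !busy = False
          !busy = True
      light -> !door = True
        !door = True
  ((busy -> (!light <-> light)) <-> (!fan -> fan)) -> ((light -> !door) && (!busy || armed)) = True
    (busy -> (!light <-> light)) <-> (!fan -> fan) = False
      busy -> (!light <-> light) = True
        !light <-> light = False
          !light = True
      !fan -> fan = False
        !fan = True
    (light -> !door) && (!busy || armed) = True
      light -> !door = True
        !door = True
      !busy || armed = True
        !busy = True
Both conjuncts True, so the formula holds.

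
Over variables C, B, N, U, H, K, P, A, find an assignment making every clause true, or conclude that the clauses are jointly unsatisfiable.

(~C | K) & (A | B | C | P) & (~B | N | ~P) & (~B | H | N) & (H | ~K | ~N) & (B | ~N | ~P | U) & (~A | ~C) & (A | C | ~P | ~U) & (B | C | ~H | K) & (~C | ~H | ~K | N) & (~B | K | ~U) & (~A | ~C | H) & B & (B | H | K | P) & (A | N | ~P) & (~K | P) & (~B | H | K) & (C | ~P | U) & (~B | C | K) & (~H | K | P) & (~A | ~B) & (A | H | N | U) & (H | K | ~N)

Unit clause (B) forces B = True.
In (~A | ~B) only ~A is left, so A = False.
Set C = True.
  then (~C | K) forces K = True.
  then (~K | P) forces P = True.
  then (~B | N | ~P) forces N = True.
  then (H | ~K | ~N) forces H = True.
Set U = True.
All clauses satisfied.

C = True, B = True, N = True, U = True, H = True, K = True, P = True, A = False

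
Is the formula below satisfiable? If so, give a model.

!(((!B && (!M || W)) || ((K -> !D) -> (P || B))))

M = True; W = False; D = False; P = False; B = False; K = True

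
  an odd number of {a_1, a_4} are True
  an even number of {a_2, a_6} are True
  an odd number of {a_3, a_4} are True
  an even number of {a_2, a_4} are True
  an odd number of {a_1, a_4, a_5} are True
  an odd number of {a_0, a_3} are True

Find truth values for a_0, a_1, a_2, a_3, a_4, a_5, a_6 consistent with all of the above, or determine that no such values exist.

a_0 = False, a_1 = True, a_2 = False, a_3 = True, a_4 = False, a_5 = False, a_6 = False

{a_1, a_4}: 1 true → odd ✓
{a_2, a_6}: 0 true → even ✓
{a_3, a_4}: 1 true → odd ✓
{a_2, a_4}: 0 true → even ✓
{a_1, a_4, a_5}: 1 true → odd ✓
{a_0, a_3}: 1 true → odd ✓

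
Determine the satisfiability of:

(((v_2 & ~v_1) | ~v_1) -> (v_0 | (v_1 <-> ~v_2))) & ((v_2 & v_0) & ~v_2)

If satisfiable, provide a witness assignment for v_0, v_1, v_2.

Case v_2 = True: the conjunct ~v_2 is False.
Case v_2 = False: the conjunct v_2 is False.
Both cases fail — unsatisfiable.

Unsatisfiable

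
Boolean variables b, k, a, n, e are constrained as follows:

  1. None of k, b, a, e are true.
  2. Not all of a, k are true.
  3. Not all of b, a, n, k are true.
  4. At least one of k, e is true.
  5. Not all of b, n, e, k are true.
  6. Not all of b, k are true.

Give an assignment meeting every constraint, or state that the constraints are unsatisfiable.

Case e = True:
  Constraint (1) is violated (e=T) — contradiction.
Case e = False:
  (1) forces k = False.
  Constraint (4) is violated (k=F, e=F) — contradiction.
Both cases fail — unsatisfiable.

The formula is unsatisfiable.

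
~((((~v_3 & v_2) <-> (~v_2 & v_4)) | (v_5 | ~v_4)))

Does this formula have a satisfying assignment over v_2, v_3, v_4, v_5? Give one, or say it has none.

v_2 = False; v_3 = False; v_4 = True; v_5 = False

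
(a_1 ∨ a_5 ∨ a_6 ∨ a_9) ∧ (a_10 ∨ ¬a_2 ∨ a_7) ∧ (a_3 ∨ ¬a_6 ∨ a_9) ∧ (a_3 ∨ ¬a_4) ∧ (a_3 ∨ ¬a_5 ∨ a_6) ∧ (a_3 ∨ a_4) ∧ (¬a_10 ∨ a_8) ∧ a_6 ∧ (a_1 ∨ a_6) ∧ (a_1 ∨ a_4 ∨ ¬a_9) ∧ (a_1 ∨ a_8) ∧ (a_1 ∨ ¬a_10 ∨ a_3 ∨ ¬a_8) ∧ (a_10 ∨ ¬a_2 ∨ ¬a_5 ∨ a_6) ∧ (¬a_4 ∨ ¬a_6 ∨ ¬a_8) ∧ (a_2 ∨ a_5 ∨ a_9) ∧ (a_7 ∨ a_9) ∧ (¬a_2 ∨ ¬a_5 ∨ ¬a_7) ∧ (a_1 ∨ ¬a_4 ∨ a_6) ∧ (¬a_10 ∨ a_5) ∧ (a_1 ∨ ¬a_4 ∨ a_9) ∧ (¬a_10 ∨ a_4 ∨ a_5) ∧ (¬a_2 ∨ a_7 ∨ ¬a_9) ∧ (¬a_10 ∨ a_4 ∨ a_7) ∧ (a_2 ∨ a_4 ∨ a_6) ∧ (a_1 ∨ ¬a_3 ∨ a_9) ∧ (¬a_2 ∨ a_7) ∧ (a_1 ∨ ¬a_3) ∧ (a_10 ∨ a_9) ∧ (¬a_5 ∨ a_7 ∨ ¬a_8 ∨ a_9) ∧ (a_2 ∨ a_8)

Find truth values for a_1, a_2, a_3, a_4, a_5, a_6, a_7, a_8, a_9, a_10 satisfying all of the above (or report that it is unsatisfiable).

a_1=T, a_2=F, a_3=T, a_4=F, a_5=T, a_6=T, a_7=T, a_8=T, a_9=T, a_10=T

Unit clause (a_6) forces a_6 = True.
Try a_1 = False:
  (a_1 ∨ a_8) forces a_8 = True.
  (¬a_4 ∨ ¬a_6 ∨ ¬a_8) forces a_4 = False.
  (a_3 ∨ a_4) forces a_3 = True.
  clause (a_1 ∨ ¬a_3) is falsified — backtrack.
So a_1 = True.
Set a_2 = False.
  then (a_2 ∨ a_8) forces a_8 = True.
  then (¬a_4 ∨ ¬a_6 ∨ ¬a_8) forces a_4 = False.
  then (a_3 ∨ a_4) forces a_3 = True.
Set a_5 = True.
Set a_7 = True.
Set a_9 = True.
Set a_10 = True.
All clauses satisfied.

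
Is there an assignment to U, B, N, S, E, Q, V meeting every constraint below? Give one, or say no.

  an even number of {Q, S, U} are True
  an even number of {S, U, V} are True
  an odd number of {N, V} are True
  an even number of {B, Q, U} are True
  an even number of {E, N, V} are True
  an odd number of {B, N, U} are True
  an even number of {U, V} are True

U = False, B = False, N = True, S = False, E = True, Q = False, V = False

{Q, S, U}: 0 true → even ✓
{S, U, V}: 0 true → even ✓
{N, V}: 1 true → odd ✓
{B, Q, U}: 0 true → even ✓
{E, N, V}: 2 true → even ✓
{B, N, U}: 1 true → odd ✓
{U, V}: 0 true → even ✓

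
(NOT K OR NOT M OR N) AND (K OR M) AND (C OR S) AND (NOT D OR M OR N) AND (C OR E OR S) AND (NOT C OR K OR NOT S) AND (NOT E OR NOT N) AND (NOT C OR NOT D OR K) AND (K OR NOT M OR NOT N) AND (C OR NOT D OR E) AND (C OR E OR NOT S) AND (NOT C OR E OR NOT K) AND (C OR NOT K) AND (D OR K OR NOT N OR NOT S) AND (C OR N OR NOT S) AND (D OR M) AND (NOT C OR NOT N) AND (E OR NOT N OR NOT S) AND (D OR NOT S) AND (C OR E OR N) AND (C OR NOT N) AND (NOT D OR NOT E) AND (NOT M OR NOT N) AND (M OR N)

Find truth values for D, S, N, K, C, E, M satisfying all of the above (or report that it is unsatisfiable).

Set D = False.
  then (D OR M) forces M = True.
  then (D OR NOT S) forces S = False.
  then (NOT M OR NOT N) forces N = False.
  then (NOT K OR NOT M OR N) forces K = False.
  then (C OR S) forces C = True.
Set E = False.
All clauses satisfied.

D = False; S = False; N = False; K = False; C = True; E = False; M = True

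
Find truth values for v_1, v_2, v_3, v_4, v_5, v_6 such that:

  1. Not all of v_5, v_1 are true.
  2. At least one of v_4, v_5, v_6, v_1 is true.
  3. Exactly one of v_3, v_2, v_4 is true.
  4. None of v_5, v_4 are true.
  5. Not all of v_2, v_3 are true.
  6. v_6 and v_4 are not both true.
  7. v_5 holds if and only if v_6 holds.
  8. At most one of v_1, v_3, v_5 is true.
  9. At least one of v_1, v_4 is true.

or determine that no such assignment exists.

v_1 = True, v_2 = True, v_3 = False, v_4 = False, v_5 = False, v_6 = False

  (1) {v_5, v_1}: 1/2 true — not all ✓
  (2) {v_4, v_5, v_6, v_1}: 1 true — at least one ✓
  (3) {v_3, v_2, v_4}: 1 true — exactly one ✓
  (4) {v_5, v_4}: 0 true — none ✓
  (5) {v_2, v_3}: 1/2 true — not all ✓
  (6) v_6=F, v_4=F — not both ✓
  (7) v_5=F, v_6=F — same ✓
  (8) {v_1, v_3, v_5}: 1 true — at most one ✓
  (9) {v_1, v_4}: 1 true — at least one ✓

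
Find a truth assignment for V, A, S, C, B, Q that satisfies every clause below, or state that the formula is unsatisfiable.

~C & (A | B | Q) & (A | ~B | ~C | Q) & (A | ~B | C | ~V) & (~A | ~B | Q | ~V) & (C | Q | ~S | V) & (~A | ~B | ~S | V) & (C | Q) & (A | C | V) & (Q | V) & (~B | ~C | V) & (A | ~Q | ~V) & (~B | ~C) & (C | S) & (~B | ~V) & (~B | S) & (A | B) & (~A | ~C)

V = False, A = True, S = True, C = False, B = False, Q = True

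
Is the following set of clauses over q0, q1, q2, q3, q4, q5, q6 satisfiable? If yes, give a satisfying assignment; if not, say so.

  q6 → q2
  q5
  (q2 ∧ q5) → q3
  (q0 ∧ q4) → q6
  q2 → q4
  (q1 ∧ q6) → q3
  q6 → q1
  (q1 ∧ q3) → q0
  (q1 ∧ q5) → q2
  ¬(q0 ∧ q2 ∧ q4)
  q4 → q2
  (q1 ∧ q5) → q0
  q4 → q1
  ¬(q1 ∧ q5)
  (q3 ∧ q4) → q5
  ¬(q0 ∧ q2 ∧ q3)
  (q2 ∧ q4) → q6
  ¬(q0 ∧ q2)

Unit clause (q5) forces q5 = True.
In (¬q1 ∨ ¬q5) only ¬q1 is left, so q1 = False.
In (q1 ∨ ¬q6) only ¬q6 is left, so q6 = False.
In (q1 ∨ ¬q4) only ¬q4 is left, so q4 = False.
In (¬q2 ∨ q4) only ¬q2 is left, so q2 = False.
Set q0 = True.
Set q3 = True.
All clauses satisfied.

q0 = True; q1 = False; q2 = False; q3 = True; q4 = False; q5 = True; q6 = False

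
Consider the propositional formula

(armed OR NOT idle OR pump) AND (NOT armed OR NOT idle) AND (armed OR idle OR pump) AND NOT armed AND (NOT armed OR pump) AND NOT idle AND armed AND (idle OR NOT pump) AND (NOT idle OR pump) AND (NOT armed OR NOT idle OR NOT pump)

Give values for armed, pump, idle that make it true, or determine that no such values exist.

Case armed = True:
  Clause (NOT armed) is falsified — contradiction.
Case armed = False:
  Clause (armed) is falsified — contradiction.
Both cases fail, so the formula is unsatisfiable.

Unsatisfiable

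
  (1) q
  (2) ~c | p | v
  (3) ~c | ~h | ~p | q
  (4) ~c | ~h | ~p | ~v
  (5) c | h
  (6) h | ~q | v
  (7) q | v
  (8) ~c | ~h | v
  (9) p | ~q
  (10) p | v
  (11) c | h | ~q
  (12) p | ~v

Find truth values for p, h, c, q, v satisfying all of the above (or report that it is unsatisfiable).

p = True, h = True, c = False, q = True, v = False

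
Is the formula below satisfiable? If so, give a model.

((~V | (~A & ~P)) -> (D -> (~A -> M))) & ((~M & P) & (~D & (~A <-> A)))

The conjunct ~A <-> A is unsatisfiable on its own:
  A=F: evaluates to False.
  A=T: evaluates to False.
So the whole conjunction is unsatisfiable.

No satisfying assignment exists.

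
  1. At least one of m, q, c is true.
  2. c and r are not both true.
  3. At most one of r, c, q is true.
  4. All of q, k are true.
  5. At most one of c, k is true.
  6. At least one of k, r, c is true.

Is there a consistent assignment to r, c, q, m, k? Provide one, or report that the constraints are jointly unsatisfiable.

r: False; c: False; q: True; m: False; k: True

  (1) {m, q, c}: 1 true — at least one ✓
  (2) c=F, r=F — not both ✓
  (3) {r, c, q}: 1 true — at most one ✓
  (4) {q, k}: all 2 true ✓
  (5) {c, k}: 1 true — at most one ✓
  (6) {k, r, c}: 1 true — at least one ✓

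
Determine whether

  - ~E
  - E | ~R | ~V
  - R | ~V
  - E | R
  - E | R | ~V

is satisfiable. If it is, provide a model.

E = False, R = True, V = False

Unit clause (~E) forces E = False.
In (E | R) only R is left, so R = True.
In (E | ~R | ~V) only ~V is left, so V = False.
All clauses satisfied.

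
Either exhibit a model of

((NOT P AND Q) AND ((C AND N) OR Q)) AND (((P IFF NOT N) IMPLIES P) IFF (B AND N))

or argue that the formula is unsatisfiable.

B = False, N = True, P = False, C = False, Q = True

  (NOT P AND Q) AND ((C AND N) OR Q) = True
    NOT P AND Q = True
      NOT P = True
    (C AND N) OR Q = True
      C AND N = False
  ((P IFF NOT N) IMPLIES P) IFF (B AND N) = True
    (P IFF NOT N) IMPLIES P = False
      P IFF NOT N = True
        NOT N = False
    B AND N = False
Both conjuncts True, so the formula holds.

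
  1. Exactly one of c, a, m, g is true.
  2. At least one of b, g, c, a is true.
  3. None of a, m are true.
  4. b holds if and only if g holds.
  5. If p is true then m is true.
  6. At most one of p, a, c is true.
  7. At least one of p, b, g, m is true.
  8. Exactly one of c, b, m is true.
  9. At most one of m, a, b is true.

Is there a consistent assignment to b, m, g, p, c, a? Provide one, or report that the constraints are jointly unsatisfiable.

b=T, m=F, g=T, p=F, c=F, a=F

  (1) {c, a, m, g}: 1 true — exactly one ✓
  (2) {b, g, c, a}: 2 true — at least one ✓
  (3) {a, m}: 0 true — none ✓
  (4) b=T, g=T — same ✓
  (5) p=F ⇒ m: vacuous ✓
  (6) {p, a, c}: 0 true — at most one ✓
  (7) {p, b, g, m}: 2 true — at least one ✓
  (8) {c, b, m}: 1 true — exactly one ✓
  (9) {m, a, b}: 1 true — at most one ✓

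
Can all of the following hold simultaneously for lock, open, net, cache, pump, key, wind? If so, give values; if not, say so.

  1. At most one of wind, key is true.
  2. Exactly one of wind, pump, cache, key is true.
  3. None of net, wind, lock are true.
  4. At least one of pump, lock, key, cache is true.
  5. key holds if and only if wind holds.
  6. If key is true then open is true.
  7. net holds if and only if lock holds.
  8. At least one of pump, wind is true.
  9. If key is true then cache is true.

lock = False, open = False, net = False, cache = False, pump = True, key = False, wind = False

  (1) {wind, key}: 0 true — at most one ✓
  (2) {wind, pump, cache, key}: 1 true — exactly one ✓
  (3) {net, wind, lock}: 0 true — none ✓
  (4) {pump, lock, key, cache}: 1 true — at least one ✓
  (5) key=F, wind=F — same ✓
  (6) key=F ⇒ open: vacuous ✓
  (7) net=F, lock=F — same ✓
  (8) {pump, wind}: 1 true — at least one ✓
  (9) key=F ⇒ cache: vacuous ✓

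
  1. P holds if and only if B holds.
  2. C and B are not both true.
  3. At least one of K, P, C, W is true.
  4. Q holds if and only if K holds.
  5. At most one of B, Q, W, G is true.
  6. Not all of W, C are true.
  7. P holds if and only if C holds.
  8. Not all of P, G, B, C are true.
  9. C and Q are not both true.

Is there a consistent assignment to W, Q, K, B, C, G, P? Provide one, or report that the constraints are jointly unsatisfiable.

W = False, Q = True, K = True, B = False, C = False, G = False, P = False

  (1) P=F, B=F — same ✓
  (2) C=F, B=F — not both ✓
  (3) {K, P, C, W}: 1 true — at least one ✓
  (4) Q=T, K=T — same ✓
  (5) {B, Q, W, G}: 1 true — at most one ✓
  (6) {W, C}: 0/2 true — not all ✓
  (7) P=F, C=F — same ✓
  (8) {P, G, B, C}: 0/4 true — not all ✓
  (9) C=F, Q=T — not both ✓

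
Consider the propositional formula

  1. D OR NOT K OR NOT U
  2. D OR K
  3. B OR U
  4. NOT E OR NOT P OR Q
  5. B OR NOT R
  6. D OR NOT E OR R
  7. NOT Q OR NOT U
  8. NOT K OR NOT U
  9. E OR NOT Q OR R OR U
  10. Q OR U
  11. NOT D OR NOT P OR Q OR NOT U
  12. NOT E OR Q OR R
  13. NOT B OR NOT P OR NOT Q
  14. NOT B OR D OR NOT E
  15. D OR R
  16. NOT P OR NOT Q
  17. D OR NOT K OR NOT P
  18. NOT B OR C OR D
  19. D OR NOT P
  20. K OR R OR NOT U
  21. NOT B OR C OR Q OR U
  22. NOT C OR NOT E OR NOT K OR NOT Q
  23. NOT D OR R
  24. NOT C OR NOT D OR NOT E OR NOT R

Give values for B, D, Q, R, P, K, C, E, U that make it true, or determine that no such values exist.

B: True; D: True; Q: True; R: True; P: False; K: False; C: True; E: False; U: False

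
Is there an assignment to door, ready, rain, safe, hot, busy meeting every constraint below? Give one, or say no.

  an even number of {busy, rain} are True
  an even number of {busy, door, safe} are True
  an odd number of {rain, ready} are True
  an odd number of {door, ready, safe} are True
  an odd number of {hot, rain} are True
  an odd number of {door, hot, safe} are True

door = True, ready = True, rain = False, safe = True, hot = True, busy = False

{busy, rain}: 0 true → even ✓
{busy, door, safe}: 2 true → even ✓
{rain, ready}: 1 true → odd ✓
{door, ready, safe}: 3 true → odd ✓
{hot, rain}: 1 true → odd ✓
{door, hot, safe}: 3 true → odd ✓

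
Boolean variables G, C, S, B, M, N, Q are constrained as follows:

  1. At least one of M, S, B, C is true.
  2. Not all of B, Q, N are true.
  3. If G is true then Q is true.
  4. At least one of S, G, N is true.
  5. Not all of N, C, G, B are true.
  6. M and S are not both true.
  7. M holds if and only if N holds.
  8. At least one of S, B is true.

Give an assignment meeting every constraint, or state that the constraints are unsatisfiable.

G=F; C=F; S=T; B=T; M=F; N=F; Q=T

  (1) {M, S, B, C}: 2 true — at least one ✓
  (2) {B, Q, N}: 2/3 true — not all ✓
  (3) G=F ⇒ Q: vacuous ✓
  (4) {S, G, N}: 1 true — at least one ✓
  (5) {N, C, G, B}: 1/4 true — not all ✓
  (6) M=F, S=T — not both ✓
  (7) M=F, N=F — same ✓
  (8) {S, B}: 2 true — at least one ✓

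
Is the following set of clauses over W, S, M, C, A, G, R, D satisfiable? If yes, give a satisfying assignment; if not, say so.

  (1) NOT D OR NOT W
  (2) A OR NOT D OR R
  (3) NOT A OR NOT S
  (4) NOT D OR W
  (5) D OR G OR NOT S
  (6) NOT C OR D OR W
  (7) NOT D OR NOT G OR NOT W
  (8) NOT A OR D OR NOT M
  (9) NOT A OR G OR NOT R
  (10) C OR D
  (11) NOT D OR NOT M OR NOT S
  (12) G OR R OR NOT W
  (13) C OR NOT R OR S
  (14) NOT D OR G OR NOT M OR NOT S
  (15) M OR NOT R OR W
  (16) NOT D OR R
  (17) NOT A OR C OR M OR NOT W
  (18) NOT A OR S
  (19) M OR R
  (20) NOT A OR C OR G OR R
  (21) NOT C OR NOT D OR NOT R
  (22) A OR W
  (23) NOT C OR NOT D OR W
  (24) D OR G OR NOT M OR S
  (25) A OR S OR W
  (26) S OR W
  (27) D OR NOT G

Try W = False:
  (NOT D OR W) forces D = False.
  (NOT C OR D OR W) forces C = False.
  clause (C OR D) is falsified — backtrack.
So W = True.
  then (NOT D OR NOT W) forces D = False.
  then (C OR D) forces C = True.
  then (D OR NOT G) forces G = False.
  then (D OR G OR NOT S) forces S = False.
  then (G OR R OR NOT W) forces R = True.
  then (NOT A OR S) forces A = False.
  then (D OR G OR NOT M OR S) forces M = False.
All clauses satisfied.

W: True; S: False; M: False; C: True; A: False; G: False; R: True; D: False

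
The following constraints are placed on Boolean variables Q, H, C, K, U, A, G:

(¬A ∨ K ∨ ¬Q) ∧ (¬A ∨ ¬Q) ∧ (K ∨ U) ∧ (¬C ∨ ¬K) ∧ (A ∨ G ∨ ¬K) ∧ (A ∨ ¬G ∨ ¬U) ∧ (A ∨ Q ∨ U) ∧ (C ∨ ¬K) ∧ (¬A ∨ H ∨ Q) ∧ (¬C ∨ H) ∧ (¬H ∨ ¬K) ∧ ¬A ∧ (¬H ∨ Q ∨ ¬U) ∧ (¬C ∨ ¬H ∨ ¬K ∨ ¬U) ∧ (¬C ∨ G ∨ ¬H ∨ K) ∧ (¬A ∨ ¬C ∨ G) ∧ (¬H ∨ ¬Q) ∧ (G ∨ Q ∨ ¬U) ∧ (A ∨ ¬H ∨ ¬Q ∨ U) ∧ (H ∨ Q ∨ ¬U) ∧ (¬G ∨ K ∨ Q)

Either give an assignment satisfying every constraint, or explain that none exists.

Q = True, H = False, C = False, K = False, U = True, A = False, G = False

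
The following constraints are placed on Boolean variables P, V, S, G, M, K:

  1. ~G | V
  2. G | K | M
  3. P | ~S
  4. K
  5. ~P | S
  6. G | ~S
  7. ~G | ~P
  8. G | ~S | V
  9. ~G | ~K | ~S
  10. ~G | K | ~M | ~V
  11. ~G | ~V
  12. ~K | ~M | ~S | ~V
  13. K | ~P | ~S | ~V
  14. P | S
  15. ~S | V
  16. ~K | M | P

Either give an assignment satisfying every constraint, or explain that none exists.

Unsatisfiable

Case P = True:
  (K) forces K = True.
  (~P | S) forces S = True.
  (G | ~S) forces G = True.
  Clause (~G | ~P) is falsified — contradiction.
Case P = False:
  (P | ~S) forces S = False.
  Clause (P | S) is falsified — contradiction.
Both cases fail, so the formula is unsatisfiable.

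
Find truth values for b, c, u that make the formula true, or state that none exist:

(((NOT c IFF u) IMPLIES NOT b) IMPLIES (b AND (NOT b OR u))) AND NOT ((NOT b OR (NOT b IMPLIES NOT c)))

The conjunct NOT ((NOT b OR (NOT b IMPLIES NOT c))) is unsatisfiable on its own:
  b=F, c=F: evaluates to False.
  b=F, c=T: evaluates to False.
  b=T, c=F: evaluates to False.
  b=T, c=T: evaluates to False.
So the whole conjunction is unsatisfiable.

Unsatisfiable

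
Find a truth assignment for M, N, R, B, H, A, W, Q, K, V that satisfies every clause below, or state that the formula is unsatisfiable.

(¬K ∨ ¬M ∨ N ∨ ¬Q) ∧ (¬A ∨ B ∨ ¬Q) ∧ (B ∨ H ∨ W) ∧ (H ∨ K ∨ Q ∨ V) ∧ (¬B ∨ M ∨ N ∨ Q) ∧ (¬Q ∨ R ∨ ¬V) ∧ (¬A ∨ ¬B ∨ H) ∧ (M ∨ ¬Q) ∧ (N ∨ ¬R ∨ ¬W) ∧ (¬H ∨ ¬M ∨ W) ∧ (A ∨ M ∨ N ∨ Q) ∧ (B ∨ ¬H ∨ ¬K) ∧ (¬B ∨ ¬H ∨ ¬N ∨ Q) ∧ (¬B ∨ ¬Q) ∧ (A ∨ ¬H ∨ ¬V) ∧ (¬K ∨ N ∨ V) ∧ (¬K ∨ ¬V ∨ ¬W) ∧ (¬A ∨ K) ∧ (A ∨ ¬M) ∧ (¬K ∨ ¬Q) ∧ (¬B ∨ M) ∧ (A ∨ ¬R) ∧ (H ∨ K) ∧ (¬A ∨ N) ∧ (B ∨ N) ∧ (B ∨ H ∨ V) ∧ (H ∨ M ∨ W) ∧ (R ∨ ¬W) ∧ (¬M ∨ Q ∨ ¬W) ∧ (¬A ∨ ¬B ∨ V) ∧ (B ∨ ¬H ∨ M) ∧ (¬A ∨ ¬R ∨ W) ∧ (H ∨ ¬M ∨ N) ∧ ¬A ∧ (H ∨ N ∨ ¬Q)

Case A = True:
  Clause (¬A) is falsified — contradiction.
Case A = False:
  (A ∨ ¬M) forces M = False.
  (M ∨ ¬Q) forces Q = False.
  (A ∨ M ∨ N ∨ Q) forces N = True.
  (¬B ∨ M) forces B = False.
  (A ∨ ¬R) forces R = False.
  (R ∨ ¬W) forces W = False.
  (B ∨ H ∨ W) forces H = True.
  Clause (B ∨ ¬H ∨ M) is falsified — contradiction.
Both cases fail, so the formula is unsatisfiable.

UNSATISFIABLE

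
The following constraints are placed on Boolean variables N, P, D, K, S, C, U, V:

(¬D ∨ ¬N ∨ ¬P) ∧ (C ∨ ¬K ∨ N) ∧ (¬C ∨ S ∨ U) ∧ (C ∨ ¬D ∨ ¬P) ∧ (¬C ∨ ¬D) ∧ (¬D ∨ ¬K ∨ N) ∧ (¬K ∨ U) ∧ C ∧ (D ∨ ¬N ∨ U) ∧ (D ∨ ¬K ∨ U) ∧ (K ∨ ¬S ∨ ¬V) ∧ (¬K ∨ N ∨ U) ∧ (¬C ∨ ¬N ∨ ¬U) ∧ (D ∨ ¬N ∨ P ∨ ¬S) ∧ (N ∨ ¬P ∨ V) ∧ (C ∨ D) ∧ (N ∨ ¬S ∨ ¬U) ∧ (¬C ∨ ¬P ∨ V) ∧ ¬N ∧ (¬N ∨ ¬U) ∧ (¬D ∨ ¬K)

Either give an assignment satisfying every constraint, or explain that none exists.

N = False, P = False, D = False, K = True, S = False, C = True, U = True, V = True

Unit clause (C) forces C = True.
Unit clause (¬N) forces N = False.
In (¬C ∨ ¬D) only ¬D is left, so D = False.
Set P = False.
Set K = True.
  then (¬K ∨ U) forces U = True.
  then (N ∨ ¬S ∨ ¬U) forces S = False.
Set V = True.
All clauses satisfied.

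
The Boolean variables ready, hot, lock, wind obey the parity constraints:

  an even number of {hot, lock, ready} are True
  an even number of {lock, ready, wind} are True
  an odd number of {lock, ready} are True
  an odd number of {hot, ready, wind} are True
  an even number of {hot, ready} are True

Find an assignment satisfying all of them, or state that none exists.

ready=T, hot=T, lock=F, wind=T

{hot, lock, ready}: 2 true → even ✓
{lock, ready, wind}: 2 true → even ✓
{lock, ready}: 1 true → odd ✓
{hot, ready, wind}: 3 true → odd ✓
{hot, ready}: 2 true → even ✓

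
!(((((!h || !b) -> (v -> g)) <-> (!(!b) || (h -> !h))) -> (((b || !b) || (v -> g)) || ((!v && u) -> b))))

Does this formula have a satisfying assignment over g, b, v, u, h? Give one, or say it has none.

Case b = True: the formula becomes !(((!h -> (v -> g)) -> True)) = False.
Case b = False: the formula becomes !((((v -> g) <-> (h -> !h)) -> True)) = False.
Both cases fail — unsatisfiable.

The formula is unsatisfiable.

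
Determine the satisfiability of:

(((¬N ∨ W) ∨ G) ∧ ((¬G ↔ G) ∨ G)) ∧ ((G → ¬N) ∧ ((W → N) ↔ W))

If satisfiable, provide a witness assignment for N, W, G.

Case G = True: the formula simplifies to ¬N ∧ ((W → N) ↔ W).
  N = True: the conjunct ¬N is False.
  N = False: simplifies to ¬W ↔ W.
    W = True: this becomes ¬True ↔ True = False.
    W = False: this becomes ¬False ↔ False = False.
Case G = False: the conjunct (¬G ↔ G) ∨ G becomes (True ↔ False) ∨ False = False.
Both cases fail — unsatisfiable.

UNSATISFIABLE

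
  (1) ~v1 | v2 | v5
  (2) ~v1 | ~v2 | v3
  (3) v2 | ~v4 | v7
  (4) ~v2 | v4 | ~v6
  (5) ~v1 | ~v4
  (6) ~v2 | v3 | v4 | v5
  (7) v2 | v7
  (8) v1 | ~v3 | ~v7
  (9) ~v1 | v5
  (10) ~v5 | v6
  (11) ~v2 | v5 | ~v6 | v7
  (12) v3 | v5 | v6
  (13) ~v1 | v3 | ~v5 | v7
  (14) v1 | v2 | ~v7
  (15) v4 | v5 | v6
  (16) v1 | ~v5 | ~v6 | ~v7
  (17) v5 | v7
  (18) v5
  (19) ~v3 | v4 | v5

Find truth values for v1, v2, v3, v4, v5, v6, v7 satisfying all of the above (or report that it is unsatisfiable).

Unit clause (v5) forces v5 = True.
In (~v5 | v6) only v6 is left, so v6 = True.
Set v1 = False.
  then (v1 | ~v5 | ~v6 | ~v7) forces v7 = False.
  then (v2 | v7) forces v2 = True.
  then (~v2 | v4 | ~v6) forces v4 = True.
Set v3 = True.
All clauses satisfied.

v1 = False, v2 = True, v3 = True, v4 = True, v5 = True, v6 = True, v7 = False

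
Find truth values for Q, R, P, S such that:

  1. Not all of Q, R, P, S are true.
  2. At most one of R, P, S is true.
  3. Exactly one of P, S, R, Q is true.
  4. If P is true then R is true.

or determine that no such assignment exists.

Q=F, R=F, P=F, S=T

  (1) {Q, R, P, S}: 1/4 true — not all ✓
  (2) {R, P, S}: 1 true — at most one ✓
  (3) {P, S, R, Q}: 1 true — exactly one ✓
  (4) P=F ⇒ R: vacuous ✓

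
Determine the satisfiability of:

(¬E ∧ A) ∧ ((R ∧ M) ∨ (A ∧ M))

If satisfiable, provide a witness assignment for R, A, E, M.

R = False, A = True, E = False, M = True

  ¬E ∧ A = True
    ¬E = True
  (R ∧ M) ∨ (A ∧ M) = True
    R ∧ M = False
    A ∧ M = True
Both conjuncts True, so the formula holds.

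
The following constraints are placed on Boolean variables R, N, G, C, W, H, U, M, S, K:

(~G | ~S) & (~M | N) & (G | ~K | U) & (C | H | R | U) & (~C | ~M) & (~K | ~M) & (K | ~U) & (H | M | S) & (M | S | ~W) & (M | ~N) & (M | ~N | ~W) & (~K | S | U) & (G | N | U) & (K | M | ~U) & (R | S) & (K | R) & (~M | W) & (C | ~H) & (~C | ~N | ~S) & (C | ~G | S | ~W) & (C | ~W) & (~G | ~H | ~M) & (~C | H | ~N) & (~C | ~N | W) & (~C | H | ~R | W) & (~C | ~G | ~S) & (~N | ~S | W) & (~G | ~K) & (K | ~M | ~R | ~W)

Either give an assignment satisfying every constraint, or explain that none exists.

R = False, N = False, G = False, C = True, W = True, H = False, U = True, M = False, S = True, K = True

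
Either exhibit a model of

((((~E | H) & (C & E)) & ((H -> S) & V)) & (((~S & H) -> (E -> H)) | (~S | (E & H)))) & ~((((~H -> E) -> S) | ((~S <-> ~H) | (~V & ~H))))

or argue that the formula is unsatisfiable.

Case S = True: the conjunct ~((((~H -> E) -> S) | ((~S <-> ~H) | (~V & ~H)))) becomes ~((True | (H | (~V & ~H)))) = False.
Case S = False: the formula simplifies to (((~E | H) & (C & E)) & (~H & V)) & ~((~((~H -> E)) | (~H | (~V & ~H)))).
  H = True: the conjunct ~H is False.
  H = False: the conjunct ~((~((~H -> E)) | (~H | (~V & ~H)))) becomes ~((~E | True)) = False.
Both cases fail — unsatisfiable.

Unsatisfiable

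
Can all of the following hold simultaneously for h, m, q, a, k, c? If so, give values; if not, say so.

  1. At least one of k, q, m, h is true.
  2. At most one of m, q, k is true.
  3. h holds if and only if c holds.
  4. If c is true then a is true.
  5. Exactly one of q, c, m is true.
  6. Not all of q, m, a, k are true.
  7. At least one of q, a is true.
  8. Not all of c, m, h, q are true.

h: False; m: False; q: True; a: True; k: False; c: False

  (1) {k, q, m, h}: 1 true — at least one ✓
  (2) {m, q, k}: 1 true — at most one ✓
  (3) h=F, c=F — same ✓
  (4) c=F ⇒ a: vacuous ✓
  (5) {q, c, m}: 1 true — exactly one ✓
  (6) {q, m, a, k}: 2/4 true — not all ✓
  (7) {q, a}: 2 true — at least one ✓
  (8) {c, m, h, q}: 1/4 true — not all ✓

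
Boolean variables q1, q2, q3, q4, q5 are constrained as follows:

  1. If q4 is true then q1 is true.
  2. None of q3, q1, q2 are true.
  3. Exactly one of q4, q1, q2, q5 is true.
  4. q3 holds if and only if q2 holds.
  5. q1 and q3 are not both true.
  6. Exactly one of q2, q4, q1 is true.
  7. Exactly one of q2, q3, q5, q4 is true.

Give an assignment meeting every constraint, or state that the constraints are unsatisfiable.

No satisfying assignment exists.

Case q1 = True:
  Constraint (2) is violated (q1=T) — contradiction.
Case q1 = False:
  (1) with q1=F forces q4 = False.
  (2) forces q3 = False.
  (2) forces q2 = False.
  Constraint (6) is violated (q2=F, q4=F, q1=F) — contradiction.
Both cases fail — unsatisfiable.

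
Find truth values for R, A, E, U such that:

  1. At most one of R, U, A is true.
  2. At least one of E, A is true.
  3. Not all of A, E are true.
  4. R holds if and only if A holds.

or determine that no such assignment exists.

R: False, A: False, E: True, U: True

  (1) {R, U, A}: 1 true — at most one ✓
  (2) {E, A}: 1 true — at least one ✓
  (3) {A, E}: 1/2 true — not all ✓
  (4) R=F, A=F — same ✓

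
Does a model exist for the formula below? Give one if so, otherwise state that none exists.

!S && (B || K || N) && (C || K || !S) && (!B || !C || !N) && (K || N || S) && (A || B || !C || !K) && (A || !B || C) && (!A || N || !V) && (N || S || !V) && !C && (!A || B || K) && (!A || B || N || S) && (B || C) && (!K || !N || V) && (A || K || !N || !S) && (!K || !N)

B=T, N=F, A=T, K=T, C=F, S=F, V=F

Unit clause (!S) forces S = False.
Unit clause (!C) forces C = False.
In (B || C) only B is left, so B = True.
In (A || !B || C) only A is left, so A = True.
Set N = False.
  then (K || N || S) forces K = True.
  then (!A || N || !V) forces V = False.
All clauses satisfied.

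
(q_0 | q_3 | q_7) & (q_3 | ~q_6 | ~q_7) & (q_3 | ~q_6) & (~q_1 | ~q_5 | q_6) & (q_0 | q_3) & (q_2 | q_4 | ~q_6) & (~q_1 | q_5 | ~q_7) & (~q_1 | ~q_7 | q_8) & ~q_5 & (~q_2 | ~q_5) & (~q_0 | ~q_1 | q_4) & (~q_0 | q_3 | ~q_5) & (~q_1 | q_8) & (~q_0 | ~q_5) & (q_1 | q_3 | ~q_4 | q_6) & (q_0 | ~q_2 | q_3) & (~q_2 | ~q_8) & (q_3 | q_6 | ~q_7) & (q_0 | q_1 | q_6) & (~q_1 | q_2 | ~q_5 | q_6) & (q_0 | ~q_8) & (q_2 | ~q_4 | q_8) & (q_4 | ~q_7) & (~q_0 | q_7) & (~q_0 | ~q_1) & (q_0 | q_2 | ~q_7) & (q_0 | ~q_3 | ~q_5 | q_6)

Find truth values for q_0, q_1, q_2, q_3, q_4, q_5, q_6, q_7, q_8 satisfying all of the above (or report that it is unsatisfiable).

Unit clause (~q_5) forces q_5 = False.
Set q_0 = False.
  then (q_0 | q_3) forces q_3 = True.
  then (q_0 | ~q_8) forces q_8 = False.
  then (~q_1 | q_8) forces q_1 = False.
  then (q_0 | q_1 | q_6) forces q_6 = True.
Set q_2 = True.
Set q_4 = True.
Set q_7 = True.
All clauses satisfied.

q_0 = False, q_1 = False, q_2 = True, q_3 = True, q_4 = True, q_5 = False, q_6 = True, q_7 = True, q_8 = False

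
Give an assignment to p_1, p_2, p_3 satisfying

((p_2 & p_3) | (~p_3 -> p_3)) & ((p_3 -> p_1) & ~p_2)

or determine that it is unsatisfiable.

p_1 = True; p_2 = False; p_3 = True

  (p_2 & p_3) | (~p_3 -> p_3) = True
    p_2 & p_3 = False
    ~p_3 -> p_3 = True
      ~p_3 = False
  (p_3 -> p_1) & ~p_2 = True
    p_3 -> p_1 = True
    ~p_2 = True
Both conjuncts True, so the formula holds.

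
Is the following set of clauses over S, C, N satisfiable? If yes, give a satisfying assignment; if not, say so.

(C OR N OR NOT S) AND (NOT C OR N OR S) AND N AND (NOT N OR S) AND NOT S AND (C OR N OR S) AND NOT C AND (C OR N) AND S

No satisfying assignment exists.

Case S = True:
  Clause (NOT S) is falsified — contradiction.
Case S = False:
  Clause (S) is falsified — contradiction.
Both cases fail, so the formula is unsatisfiable.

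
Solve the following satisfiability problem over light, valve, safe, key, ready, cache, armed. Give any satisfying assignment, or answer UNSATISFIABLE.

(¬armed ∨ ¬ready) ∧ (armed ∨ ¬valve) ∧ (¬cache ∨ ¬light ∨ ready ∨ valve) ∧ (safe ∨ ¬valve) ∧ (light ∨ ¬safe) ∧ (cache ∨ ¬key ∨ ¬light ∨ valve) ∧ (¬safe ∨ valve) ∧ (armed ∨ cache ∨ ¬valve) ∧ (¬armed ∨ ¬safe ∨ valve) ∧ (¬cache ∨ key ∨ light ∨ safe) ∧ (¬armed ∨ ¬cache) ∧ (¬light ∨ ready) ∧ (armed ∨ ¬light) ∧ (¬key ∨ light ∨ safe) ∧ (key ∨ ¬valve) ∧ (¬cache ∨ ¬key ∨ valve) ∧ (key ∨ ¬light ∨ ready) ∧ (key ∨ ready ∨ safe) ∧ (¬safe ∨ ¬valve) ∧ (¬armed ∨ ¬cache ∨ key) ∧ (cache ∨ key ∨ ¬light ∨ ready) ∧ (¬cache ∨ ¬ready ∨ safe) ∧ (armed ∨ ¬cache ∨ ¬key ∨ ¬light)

Try light = True:
  (¬light ∨ ready) forces ready = True.
  (¬armed ∨ ¬ready) forces armed = False.
  clause (armed ∨ ¬light) is falsified — backtrack.
So light = False.
  then (light ∨ ¬safe) forces safe = False.
  then (¬key ∨ light ∨ safe) forces key = False.
  then (key ∨ ¬valve) forces valve = False.
  then (key ∨ ready ∨ safe) forces ready = True.
  then (¬cache ∨ ¬ready ∨ safe) forces cache = False.
  then (¬armed ∨ ¬ready) forces armed = False.
All clauses satisfied.

light=F, valve=F, safe=F, key=F, ready=T, cache=F, armed=F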